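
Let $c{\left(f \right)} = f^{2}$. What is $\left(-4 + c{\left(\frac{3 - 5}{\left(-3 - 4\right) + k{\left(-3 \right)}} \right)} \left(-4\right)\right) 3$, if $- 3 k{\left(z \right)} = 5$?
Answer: $- \frac{2136}{169} \approx -12.639$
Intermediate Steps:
$k{\left(z \right)} = - \frac{5}{3}$ ($k{\left(z \right)} = \left(- \frac{1}{3}\right) 5 = - \frac{5}{3}$)
$\left(-4 + c{\left(\frac{3 - 5}{\left(-3 - 4\right) + k{\left(-3 \right)}} \right)} \left(-4\right)\right) 3 = \left(-4 + \left(\frac{3 - 5}{\left(-3 - 4\right) - \frac{5}{3}}\right)^{2} \left(-4\right)\right) 3 = \left(-4 + \left(- \frac{2}{\left(-3 - 4\right) - \frac{5}{3}}\right)^{2} \left(-4\right)\right) 3 = \left(-4 + \left(- \frac{2}{-7 - \frac{5}{3}}\right)^{2} \left(-4\right)\right) 3 = \left(-4 + \left(- \frac{2}{- \frac{26}{3}}\right)^{2} \left(-4\right)\right) 3 = \left(-4 + \left(\left(-2\right) \left(- \frac{3}{26}\right)\right)^{2} \left(-4\right)\right) 3 = \left(-4 + \left(\frac{3}{13}\right)^{2} \left(-4\right)\right) 3 = \left(-4 + \frac{9}{169} \left(-4\right)\right) 3 = \left(-4 - \frac{36}{169}\right) 3 = \left(- \frac{712}{169}\right) 3 = - \frac{2136}{169}$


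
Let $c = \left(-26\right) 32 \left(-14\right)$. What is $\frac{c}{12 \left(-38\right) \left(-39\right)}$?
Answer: $\frac{112}{171} \approx 0.65497$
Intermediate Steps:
$c = 11648$ ($c = \left(-832\right) \left(-14\right) = 11648$)
$\frac{c}{12 \left(-38\right) \left(-39\right)} = \frac{11648}{12 \left(-38\right) \left(-39\right)} = \frac{11648}{\left(-456\right) \left(-39\right)} = \frac{11648}{17784} = 11648 \cdot \frac{1}{17784} = \frac{112}{171}$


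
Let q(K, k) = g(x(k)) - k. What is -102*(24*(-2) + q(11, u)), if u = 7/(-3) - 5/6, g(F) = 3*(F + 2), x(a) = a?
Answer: 4930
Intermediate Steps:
g(F) = 6 + 3*F (g(F) = 3*(2 + F) = 6 + 3*F)
u = -19/6 (u = 7*(-⅓) - 5*⅙ = -7/3 - ⅚ = -19/6 ≈ -3.1667)
q(K, k) = 6 + 2*k (q(K, k) = (6 + 3*k) - k = 6 + 2*k)
-102*(24*(-2) + q(11, u)) = -102*(24*(-2) + (6 + 2*(-19/6))) = -102*(-48 + (6 - 19/3)) = -102*(-48 - ⅓) = -102*(-145/3) = 4930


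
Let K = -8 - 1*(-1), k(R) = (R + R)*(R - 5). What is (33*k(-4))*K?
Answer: -16632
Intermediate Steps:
k(R) = 2*R*(-5 + R) (k(R) = (2*R)*(-5 + R) = 2*R*(-5 + R))
K = -7 (K = -8 + 1 = -7)
(33*k(-4))*K = (33*(2*(-4)*(-5 - 4)))*(-7) = (33*(2*(-4)*(-9)))*(-7) = (33*72)*(-7) = 2376*(-7) = -16632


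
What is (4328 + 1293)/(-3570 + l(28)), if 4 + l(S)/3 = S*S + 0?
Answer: -5621/1230 ≈ -4.5699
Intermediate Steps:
l(S) = -12 + 3*S² (l(S) = -12 + 3*(S*S + 0) = -12 + 3*(S² + 0) = -12 + 3*S²)
(4328 + 1293)/(-3570 + l(28)) = (4328 + 1293)/(-3570 + (-12 + 3*28²)) = 5621/(-3570 + (-12 + 3*784)) = 5621/(-3570 + (-12 + 2352)) = 5621/(-3570 + 2340) = 5621/(-1230) = 5621*(-1/1230) = -5621/1230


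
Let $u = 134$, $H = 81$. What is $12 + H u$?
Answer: $10866$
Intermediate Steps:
$12 + H u = 12 + 81 \cdot 134 = 12 + 10854 = 10866$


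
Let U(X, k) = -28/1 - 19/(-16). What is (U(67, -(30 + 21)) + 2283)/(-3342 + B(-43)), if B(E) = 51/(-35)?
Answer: -421155/624112 ≈ -0.67481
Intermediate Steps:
B(E) = -51/35 (B(E) = 51*(-1/35) = -51/35)
U(X, k) = -429/16 (U(X, k) = -28*1 - 19*(-1/16) = -28 + 19/16 = -429/16)
(U(67, -(30 + 21)) + 2283)/(-3342 + B(-43)) = (-429/16 + 2283)/(-3342 - 51/35) = 36099/(16*(-117021/35)) = (36099/16)*(-35/117021) = -421155/624112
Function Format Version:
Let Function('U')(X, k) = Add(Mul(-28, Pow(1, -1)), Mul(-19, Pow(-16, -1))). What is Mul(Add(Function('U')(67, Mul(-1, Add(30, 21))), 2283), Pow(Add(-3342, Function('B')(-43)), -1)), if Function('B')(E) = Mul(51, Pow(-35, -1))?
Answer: Rational(-421155, 624112) ≈ -0.67481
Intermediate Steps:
Function('B')(E) = Rational(-51, 35) (Function('B')(E) = Mul(51, Rational(-1, 35)) = Rational(-51, 35))
Function('U')(X, k) = Rational(-429, 16) (Function('U')(X, k) = Add(Mul(-28, 1), Mul(-19, Rational(-1, 16))) = Add(-28, Rational(19, 16)) = Rational(-429, 16))
Mul(Add(Function('U')(67, Mul(-1, Add(30, 21))), 2283), Pow(Add(-3342, Function('B')(-43)), -1)) = Mul(Add(Rational(-429, 16), 2283), Pow(Add(-3342, Rational(-51, 35)), -1)) = Mul(Rational(36099, 16), Pow(Rational(-117021, 35), -1)) = Mul(Rational(36099, 16), Rational(-35, 117021)) = Rational(-421155, 624112)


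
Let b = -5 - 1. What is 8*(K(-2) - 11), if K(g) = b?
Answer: -136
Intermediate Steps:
b = -6
K(g) = -6
8*(K(-2) - 11) = 8*(-6 - 11) = 8*(-17) = -136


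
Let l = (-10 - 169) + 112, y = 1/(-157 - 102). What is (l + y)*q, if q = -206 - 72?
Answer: 4824412/259 ≈ 18627.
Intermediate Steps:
y = -1/259 (y = 1/(-259) = -1/259 ≈ -0.0038610)
l = -67 (l = -179 + 112 = -67)
q = -278
(l + y)*q = (-67 - 1/259)*(-278) = -17354/259*(-278) = 4824412/259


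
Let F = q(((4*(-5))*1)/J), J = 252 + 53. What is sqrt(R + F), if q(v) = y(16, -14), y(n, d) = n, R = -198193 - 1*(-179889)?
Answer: 12*I*sqrt(127) ≈ 135.23*I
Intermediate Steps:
R = -18304 (R = -198193 + 179889 = -18304)
J = 305
q(v) = 16
F = 16
sqrt(R + F) = sqrt(-18304 + 16) = sqrt(-18288) = 12*I*sqrt(127)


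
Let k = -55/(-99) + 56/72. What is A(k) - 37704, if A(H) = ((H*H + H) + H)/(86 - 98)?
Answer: -1018018/27 ≈ -37704.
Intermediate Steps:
k = 4/3 (k = -55*(-1/99) + 56*(1/72) = 5/9 + 7/9 = 4/3 ≈ 1.3333)
A(H) = -H/6 - H²/12 (A(H) = ((H² + H) + H)/(-12) = ((H + H²) + H)*(-1/12) = (H² + 2*H)*(-1/12) = -H/6 - H²/12)
A(k) - 37704 = -1/12*4/3*(2 + 4/3) - 37704 = -1/12*4/3*10/3 - 37704 = -10/27 - 37704 = -1018018/27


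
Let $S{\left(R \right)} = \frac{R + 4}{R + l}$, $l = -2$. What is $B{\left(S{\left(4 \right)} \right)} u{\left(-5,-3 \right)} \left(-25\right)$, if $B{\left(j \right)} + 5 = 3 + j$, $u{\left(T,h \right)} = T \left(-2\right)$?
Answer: $-500$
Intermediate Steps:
$u{\left(T,h \right)} = - 2 T$
$S{\left(R \right)} = \frac{4 + R}{-2 + R}$ ($S{\left(R \right)} = \frac{R + 4}{R - 2} = \frac{4 + R}{-2 + R}$)
$B{\left(j \right)} = -2 + j$ ($B{\left(j \right)} = -5 + \left(3 + j\right) = -2 + j$)
$B{\left(S{\left(4 \right)} \right)} u{\left(-5,-3 \right)} \left(-25\right) = \left(-2 + \frac{4 + 4}{-2 + 4}\right) \left(\left(-2\right) \left(-5\right)\right) \left(-25\right) = \left(-2 + \frac{1}{2} \cdot 8\right) 10 \left(-25\right) = \left(-2 + 4\right) 10 \left(-25\right) = 2 \cdot 10 \left(-25\right) = 20 \left(-25\right) = -500$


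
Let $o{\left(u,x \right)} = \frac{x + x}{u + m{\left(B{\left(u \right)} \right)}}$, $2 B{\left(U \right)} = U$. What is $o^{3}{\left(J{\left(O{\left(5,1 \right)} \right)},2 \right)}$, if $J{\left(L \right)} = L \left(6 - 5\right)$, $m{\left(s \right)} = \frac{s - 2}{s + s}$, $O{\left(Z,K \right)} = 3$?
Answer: $\frac{13824}{4913} \approx 2.8138$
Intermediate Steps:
$B{\left(U \right)} = \frac{U}{2}$
$m{\left(s \right)} = \frac{-2 + s}{2 s}$
$J{\left(L \right)} = L$ ($J{\left(L \right)} = L 1 = L$)
$o{\left(u,x \right)} = \frac{2 x}{u + \frac{-2 + \frac{u}{2}}{u}}$ ($o{\left(u,x \right)} = \frac{x + x}{u + \frac{-2 + \frac{u}{2}}{2 \frac{u}{2}}} = \frac{2 x}{u + \frac{\frac{2}{u} \left(-2 + \frac{u}{2}\right)}{2}} = \frac{2 x}{u + \frac{-2 + \frac{u}{2}}{u}}$)
$o^{3}{\left(J{\left(O{\left(5,1 \right)} \right)},2 \right)} = \left(4 \cdot 3 \cdot 2 \frac{1}{-4 + 3 + 2 \cdot 3^{2}}\right)^{3} = \left(4 \cdot 3 \cdot 2 \frac{1}{-4 + 3 + 2 \cdot 9}\right)^{3} = \left(4 \cdot 3 \cdot 2 \frac{1}{-4 + 3 + 18}\right)^{3} = \left(4 \cdot 3 \cdot 2 \cdot \frac{1}{17}\right)^{3} = \left(\frac{24}{17}\right)^{3} = \frac{13824}{4913}$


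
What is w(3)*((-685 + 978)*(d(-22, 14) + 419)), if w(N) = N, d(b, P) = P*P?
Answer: 540585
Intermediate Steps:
d(b, P) = P**2
w(3)*((-685 + 978)*(d(-22, 14) + 419)) = 3*((-685 + 978)*(14**2 + 419)) = 3*(293*(196 + 419)) = 3*(293*615) = 3*180195 = 540585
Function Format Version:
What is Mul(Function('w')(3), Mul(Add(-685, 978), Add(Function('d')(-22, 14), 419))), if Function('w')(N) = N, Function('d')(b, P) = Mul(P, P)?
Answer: 540585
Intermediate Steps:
Function('d')(b, P) = Pow(P, 2)
Mul(Function('w')(3), Mul(Add(-685, 978), Add(Function('d')(-22, 14), 419))) = Mul(3, Mul(Add(-685, 978), Add(Pow(14, 2), 419))) = Mul(3, Mul(293, Add(196, 419))) = Mul(3, Mul(293, 615)) = Mul(3, 180195) = 540585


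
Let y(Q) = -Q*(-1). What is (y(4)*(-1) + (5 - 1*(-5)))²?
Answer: 36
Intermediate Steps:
y(Q) = Q (y(Q) = -(-1)*Q = Q)
(y(4)*(-1) + (5 - 1*(-5)))² = (4*(-1) + (5 - 1*(-5)))² = (-4 + (5 + 5))² = (-4 + 10)² = 6² = 36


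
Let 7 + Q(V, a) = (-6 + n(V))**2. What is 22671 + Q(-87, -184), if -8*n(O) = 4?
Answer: 90825/4 ≈ 22706.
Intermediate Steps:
n(O) = -1/2 (n(O) = -1/8*4 = -1/2)
Q(V, a) = 141/4 (Q(V, a) = -7 + (-6 - 1/2)**2 = -7 + (-13/2)**2 = -7 + 169/4 = 141/4)
22671 + Q(-87, -184) = 22671 + 141/4 = 90825/4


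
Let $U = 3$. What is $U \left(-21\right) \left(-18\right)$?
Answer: $1134$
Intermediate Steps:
$U \left(-21\right) \left(-18\right) = 3 \left(-21\right) \left(-18\right) = \left(-63\right) \left(-18\right) = 1134$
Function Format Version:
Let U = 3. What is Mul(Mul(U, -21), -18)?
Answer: 1134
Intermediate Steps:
Mul(Mul(U, -21), -18) = Mul(Mul(3, -21), -18) = Mul(-63, -18) = 1134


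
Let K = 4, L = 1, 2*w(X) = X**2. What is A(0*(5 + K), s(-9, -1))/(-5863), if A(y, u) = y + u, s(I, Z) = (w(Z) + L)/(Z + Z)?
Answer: 3/23452 ≈ 0.00012792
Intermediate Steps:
w(X) = X**2/2
s(I, Z) = (1 + Z**2/2)/(2*Z) (s(I, Z) = (Z**2/2 + 1)/(Z + Z) = (1 + Z**2/2)/((2*Z)) = (1 + Z**2/2)*(1/(2*Z)) = (1 + Z**2/2)/(2*Z))
A(y, u) = u + y
A(0*(5 + K), s(-9, -1))/(-5863) = ((1/4)*(2 + (-1)**2)/(-1) + 0*(5 + 4))/(-5863) = ((1/4)*(-1)*(2 + 1) + 0*9)*(-1/5863) = ((1/4)*(-1)*3 + 0)*(-1/5863) = (-3/4 + 0)*(-1/5863) = -3/4*(-1/5863) = 3/23452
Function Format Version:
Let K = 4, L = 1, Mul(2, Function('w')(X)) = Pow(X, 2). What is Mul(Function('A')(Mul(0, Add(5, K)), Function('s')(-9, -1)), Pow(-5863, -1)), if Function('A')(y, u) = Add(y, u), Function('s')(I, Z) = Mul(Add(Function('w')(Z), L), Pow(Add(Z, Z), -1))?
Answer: Rational(3, 23452) ≈ 0.00012792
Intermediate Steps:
Function('w')(X) = Mul(Rational(1, 2), Pow(X, 2))
Function('s')(I, Z) = Mul(Rational(1, 2), Pow(Z, -1), Add(1, Mul(Rational(1, 2), Pow(Z, 2)))) (Function('s')(I, Z) = Mul(Add(Mul(Rational(1, 2), Pow(Z, 2)), 1), Pow(Add(Z, Z), -1)) = Mul(Add(1, Mul(Rational(1, 2), Pow(Z, 2))), Pow(Mul(2, Z), -1)) = Mul(Add(1, Mul(Rational(1, 2), Pow(Z, 2))), Mul(Rational(1, 2), Pow(Z, -1))) = Mul(Rational(1, 2), Pow(Z, -1), Add(1, Mul(Rational(1, 2), Pow(Z, 2)))))
Function('A')(y, u) = Add(u, y)
Mul(Function('A')(Mul(0, Add(5, K)), Function('s')(-9, -1)), Pow(-5863, -1)) = Mul(Add(Mul(Rational(1, 4), Pow(-1, -1), Add(2, Pow(-1, 2))), Mul(0, Add(5, 4))), Pow(-5863, -1)) = Mul(Add(Mul(Rational(1, 4), -1, Add(2, 1)), Mul(0, 9)), Rational(-1, 5863)) = Mul(Add(Mul(Rational(1, 4), -1, 3), 0), Rational(-1, 5863)) = Mul(Add(Rational(-3, 4), 0), Rational(-1, 5863)) = Mul(Rational(-3, 4), Rational(-1, 5863)) = Rational(3, 23452)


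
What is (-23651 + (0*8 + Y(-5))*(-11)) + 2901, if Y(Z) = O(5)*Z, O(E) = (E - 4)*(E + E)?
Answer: -20200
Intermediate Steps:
O(E) = 2*E*(-4 + E) (O(E) = (-4 + E)*(2*E) = 2*E*(-4 + E))
Y(Z) = 10*Z (Y(Z) = (2*5*(-4 + 5))*Z = (2*5*1)*Z = 10*Z)
(-23651 + (0*8 + Y(-5))*(-11)) + 2901 = (-23651 + (0*8 + 10*(-5))*(-11)) + 2901 = (-23651 + (0 - 50)*(-11)) + 2901 = (-23651 - 50*(-11)) + 2901 = (-23651 + 550) + 2901 = -23101 + 2901 = -20200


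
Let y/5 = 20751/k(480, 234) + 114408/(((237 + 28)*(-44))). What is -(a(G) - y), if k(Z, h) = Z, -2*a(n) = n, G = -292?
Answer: 393571/18656 ≈ 21.096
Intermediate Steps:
a(n) = -n/2
y = 3117347/18656 (y = 5*(20751/480 + 114408/(((237 + 28)*(-44)))) = 5*(20751*(1/480) + 114408/((265*(-44)))) = 5*(6917/160 + 114408/(-11660)) = 5*(6917/160 + 114408*(-1/11660)) = 5*(6917/160 - 28602/2915) = 5*(3117347/93280) = 3117347/18656 ≈ 167.10)
-(a(G) - y) = -(-½*(-292) - 1*3117347/18656) = -(146 - 3117347/18656) = -1*(-393571/18656) = 393571/18656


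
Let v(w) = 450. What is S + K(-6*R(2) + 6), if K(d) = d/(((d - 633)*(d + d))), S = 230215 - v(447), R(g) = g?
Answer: 293639669/1278 ≈ 2.2977e+5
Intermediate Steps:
S = 229765 (S = 230215 - 1*450 = 230215 - 450 = 229765)
K(d) = 1/(2*(-633 + d)) (K(d) = d/(((-633 + d)*(2*d))) = d/((2*d*(-633 + d))) = d*(1/(2*d*(-633 + d))) = 1/(2*(-633 + d)))
S + K(-6*R(2) + 6) = 229765 + 1/(2*(-633 + (-6*2 + 6))) = 229765 + 1/(2*(-633 + (-12 + 6))) = 229765 + 1/(2*(-633 - 6)) = 229765 + (½)/(-639) = 229765 + (½)*(-1/639) = 229765 - 1/1278 = 293639669/1278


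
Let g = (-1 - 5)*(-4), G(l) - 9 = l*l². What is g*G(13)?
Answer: 52944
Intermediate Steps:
G(l) = 9 + l³ (G(l) = 9 + l*l² = 9 + l³)
g = 24 (g = -6*(-4) = 24)
g*G(13) = 24*(9 + 13³) = 24*(9 + 2197) = 24*2206 = 52944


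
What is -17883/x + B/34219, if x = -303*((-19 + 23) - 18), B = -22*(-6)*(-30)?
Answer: -209578899/48385666 ≈ -4.3314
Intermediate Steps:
B = -3960 (B = 132*(-30) = -3960)
x = 4242 (x = -303*(4 - 18) = -303*(-14) = 4242)
-17883/x + B/34219 = -17883/4242 - 3960/34219 = -17883*1/4242 - 3960*1/34219 = -5961/1414 - 3960/34219 = -209578899/48385666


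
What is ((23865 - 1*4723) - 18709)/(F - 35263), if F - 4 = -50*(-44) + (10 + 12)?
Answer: -433/33037 ≈ -0.013107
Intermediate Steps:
F = 2226 (F = 4 + (-50*(-44) + (10 + 12)) = 4 + (2200 + 22) = 4 + 2222 = 2226)
((23865 - 1*4723) - 18709)/(F - 35263) = ((23865 - 1*4723) - 18709)/(2226 - 35263) = ((23865 - 4723) - 18709)/(-33037) = (19142 - 18709)*(-1/33037) = 433*(-1/33037) = -433/33037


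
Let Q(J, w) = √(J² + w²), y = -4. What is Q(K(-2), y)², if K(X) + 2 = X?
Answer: 32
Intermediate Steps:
K(X) = -2 + X
Q(K(-2), y)² = (√((-2 - 2)² + (-4)²))² = (√((-4)² + 16))² = (√(16 + 16))² = (√32)² = (4*√2)² = 32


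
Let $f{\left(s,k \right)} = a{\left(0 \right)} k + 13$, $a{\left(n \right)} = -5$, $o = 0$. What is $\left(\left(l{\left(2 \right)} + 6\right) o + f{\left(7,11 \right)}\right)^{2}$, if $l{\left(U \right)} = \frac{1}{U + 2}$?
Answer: $1764$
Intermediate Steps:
$l{\left(U \right)} = \frac{1}{2 + U}$
$f{\left(s,k \right)} = 13 - 5 k$ ($f{\left(s,k \right)} = - 5 k + 13 = 13 - 5 k$)
$\left(\left(l{\left(2 \right)} + 6\right) o + f{\left(7,11 \right)}\right)^{2} = \left(\left(\frac{1}{2 + 2} + 6\right) 0 + \left(13 - 55\right)\right)^{2} = \left(\left(\frac{1}{4} + 6\right) 0 + \left(13 - 55\right)\right)^{2} = \left(\left(\frac{1}{4} + 6\right) 0 - 42\right)^{2} = \left(\frac{25}{4} \cdot 0 - 42\right)^{2} = \left(0 - 42\right)^{2} = \left(-42\right)^{2} = 1764$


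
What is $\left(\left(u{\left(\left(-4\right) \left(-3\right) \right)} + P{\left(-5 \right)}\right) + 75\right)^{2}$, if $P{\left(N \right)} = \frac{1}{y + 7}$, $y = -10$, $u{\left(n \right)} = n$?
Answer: $\frac{67600}{9} \approx 7511.1$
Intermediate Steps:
$P{\left(N \right)} = - \frac{1}{3}$ ($P{\left(N \right)} = \frac{1}{-10 + 7} = \frac{1}{-3} = - \frac{1}{3}$)
$\left(\left(u{\left(\left(-4\right) \left(-3\right) \right)} + P{\left(-5 \right)}\right) + 75\right)^{2} = \left(\left(\left(-4\right) \left(-3\right) - \frac{1}{3}\right) + 75\right)^{2} = \left(\left(12 - \frac{1}{3}\right) + 75\right)^{2} = \left(\frac{35}{3} + 75\right)^{2} = \left(\frac{260}{3}\right)^{2} = \frac{67600}{9}$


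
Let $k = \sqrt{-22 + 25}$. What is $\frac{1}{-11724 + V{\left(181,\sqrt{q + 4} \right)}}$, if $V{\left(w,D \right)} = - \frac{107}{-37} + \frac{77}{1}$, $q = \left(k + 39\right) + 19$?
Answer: $- \frac{37}{430832} \approx -8.588 \cdot 10^{-5}$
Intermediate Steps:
$k = \sqrt{3} \approx 1.732$
$q = 58 + \sqrt{3}$ ($q = \left(\sqrt{3} + 39\right) + 19 = \left(39 + \sqrt{3}\right) + 19 = 58 + \sqrt{3} \approx 59.732$)
$V{\left(w,D \right)} = \frac{2956}{37}$ ($V{\left(w,D \right)} = \left(-107\right) \left(- \frac{1}{37}\right) + 77 \cdot 1 = \frac{107}{37} + 77 = \frac{2956}{37}$)
$\frac{1}{-11724 + V{\left(181,\sqrt{q + 4} \right)}} = \frac{1}{-11724 + \frac{2956}{37}} = \frac{1}{- \frac{430832}{37}} = - \frac{37}{430832}$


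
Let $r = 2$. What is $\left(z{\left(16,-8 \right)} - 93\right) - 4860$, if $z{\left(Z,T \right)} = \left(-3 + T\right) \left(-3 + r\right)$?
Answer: $-4942$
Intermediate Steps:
$z{\left(Z,T \right)} = 3 - T$ ($z{\left(Z,T \right)} = \left(-3 + T\right) \left(-3 + 2\right) = \left(-3 + T\right) \left(-1\right) = 3 - T$)
$\left(z{\left(16,-8 \right)} - 93\right) - 4860 = \left(\left(3 - -8\right) - 93\right) - 4860 = \left(\left(3 + 8\right) - 93\right) - 4860 = \left(11 - 93\right) - 4860 = -82 - 4860 = -4942$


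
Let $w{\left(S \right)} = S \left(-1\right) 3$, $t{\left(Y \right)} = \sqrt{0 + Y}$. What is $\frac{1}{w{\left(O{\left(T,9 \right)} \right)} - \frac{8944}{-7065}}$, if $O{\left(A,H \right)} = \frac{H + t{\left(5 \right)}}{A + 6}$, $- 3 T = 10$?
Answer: $- \frac{7075074690}{57624561811} + \frac{898456050 \sqrt{5}}{57624561811} \approx -0.087915$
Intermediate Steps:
$t{\left(Y \right)} = \sqrt{Y}$
$T = - \frac{10}{3}$ ($T = \left(- \frac{1}{3}\right) 10 = - \frac{10}{3} \approx -3.3333$)
$O{\left(A,H \right)} = \frac{H + \sqrt{5}}{6 + A}$ ($O{\left(A,H \right)} = \frac{H + \sqrt{5}}{A + 6} = \frac{H + \sqrt{5}}{6 + A}$)
$w{\left(S \right)} = - 3 S$ ($w{\left(S \right)} = - S 3 = - 3 S$)
$\frac{1}{w{\left(O{\left(T,9 \right)} \right)} - \frac{8944}{-7065}} = \frac{1}{- 3 \frac{9 + \sqrt{5}}{6 - \frac{10}{3}} - \frac{8944}{-7065}} = \frac{1}{- 3 \frac{9 + \sqrt{5}}{\frac{8}{3}} - - \frac{8944}{7065}} = \frac{1}{- 3 \frac{3 \left(9 + \sqrt{5}\right)}{8} + \frac{8944}{7065}} = \frac{1}{- 3 \left(\frac{27}{8} + \frac{3 \sqrt{5}}{8}\right) + \frac{8944}{7065}} = \frac{1}{\left(- \frac{81}{8} - \frac{9 \sqrt{5}}{8}\right) + \frac{8944}{7065}} = \frac{1}{- \frac{500713}{56520} - \frac{9 \sqrt{5}}{8}}$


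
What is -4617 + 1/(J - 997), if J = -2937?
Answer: -18163279/3934 ≈ -4617.0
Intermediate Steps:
-4617 + 1/(J - 997) = -4617 + 1/(-2937 - 997) = -4617 + 1/(-3934) = -4617 - 1/3934 = -18163279/3934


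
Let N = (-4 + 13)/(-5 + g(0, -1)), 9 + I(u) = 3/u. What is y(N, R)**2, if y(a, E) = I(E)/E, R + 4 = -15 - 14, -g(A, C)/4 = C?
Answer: 10000/131769 ≈ 0.075890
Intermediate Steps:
g(A, C) = -4*C
I(u) = -9 + 3/u
R = -33 (R = -4 + (-15 - 14) = -4 - 29 = -33)
N = -9 (N = (-4 + 13)/(-5 - 4*(-1)) = 9/(-5 + 4) = 9/(-1) = 9*(-1) = -9)
y(a, E) = (-9 + 3/E)/E
y(N, R)**2 = (3*(1 - 3*(-33))/(-33)**2)**2 = (3*(1/1089)*(1 + 99))**2 = (3*(1/1089)*100)**2 = (100/363)**2 = 10000/131769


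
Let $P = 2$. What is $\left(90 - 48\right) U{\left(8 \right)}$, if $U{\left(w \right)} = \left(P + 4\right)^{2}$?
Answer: $1512$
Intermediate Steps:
$U{\left(w \right)} = 36$ ($U{\left(w \right)} = \left(2 + 4\right)^{2} = 6^{2} = 36$)
$\left(90 - 48\right) U{\left(8 \right)} = \left(90 - 48\right) 36 = 42 \cdot 36 = 1512$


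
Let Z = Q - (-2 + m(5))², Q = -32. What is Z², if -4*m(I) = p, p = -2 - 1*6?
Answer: 1024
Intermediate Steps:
p = -8 (p = -2 - 6 = -8)
m(I) = 2 (m(I) = -¼*(-8) = 2)
Z = -32 (Z = -32 - (-2 + 2)² = -32 - 1*0² = -32 - 1*0 = -32 + 0 = -32)
Z² = (-32)² = 1024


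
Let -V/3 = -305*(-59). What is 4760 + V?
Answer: -49225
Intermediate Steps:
V = -53985 (V = -(-915)*(-59) = -3*17995 = -53985)
4760 + V = 4760 - 53985 = -49225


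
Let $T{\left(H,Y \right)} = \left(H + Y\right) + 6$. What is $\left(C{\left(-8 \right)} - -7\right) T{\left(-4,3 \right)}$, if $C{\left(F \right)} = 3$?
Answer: $50$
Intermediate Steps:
$T{\left(H,Y \right)} = 6 + H + Y$
$\left(C{\left(-8 \right)} - -7\right) T{\left(-4,3 \right)} = \left(3 - -7\right) \left(6 - 4 + 3\right) = \left(3 + 7\right) 5 = 10 \cdot 5 = 50$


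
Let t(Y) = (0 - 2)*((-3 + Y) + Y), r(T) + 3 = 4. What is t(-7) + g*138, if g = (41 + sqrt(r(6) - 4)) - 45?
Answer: -518 + 138*I*sqrt(3) ≈ -518.0 + 239.02*I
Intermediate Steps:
r(T) = 1 (r(T) = -3 + 4 = 1)
t(Y) = 6 - 4*Y (t(Y) = -2*(-3 + 2*Y) = 6 - 4*Y)
g = -4 + I*sqrt(3) (g = (41 + sqrt(1 - 4)) - 45 = (41 + sqrt(-3)) - 45 = (41 + I*sqrt(3)) - 45 = -4 + I*sqrt(3) ≈ -4.0 + 1.732*I)
t(-7) + g*138 = (6 - 4*(-7)) + (-4 + I*sqrt(3))*138 = (6 + 28) + (-552 + 138*I*sqrt(3)) = 34 + (-552 + 138*I*sqrt(3)) = -518 + 138*I*sqrt(3)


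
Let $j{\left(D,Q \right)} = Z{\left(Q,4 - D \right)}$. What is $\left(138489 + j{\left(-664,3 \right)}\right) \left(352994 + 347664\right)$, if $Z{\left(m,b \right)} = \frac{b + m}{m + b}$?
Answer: $97034126420$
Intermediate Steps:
$Z{\left(m,b \right)} = 1$ ($Z{\left(m,b \right)} = \frac{b + m}{b + m} = 1$)
$j{\left(D,Q \right)} = 1$
$\left(138489 + j{\left(-664,3 \right)}\right) \left(352994 + 347664\right) = \left(138489 + 1\right) \left(352994 + 347664\right) = 138490 \cdot 700658 = 97034126420$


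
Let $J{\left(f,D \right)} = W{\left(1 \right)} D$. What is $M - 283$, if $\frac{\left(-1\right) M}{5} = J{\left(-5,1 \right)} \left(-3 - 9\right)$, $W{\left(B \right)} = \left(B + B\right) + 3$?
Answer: $17$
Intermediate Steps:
$W{\left(B \right)} = 3 + 2 B$ ($W{\left(B \right)} = 2 B + 3 = 3 + 2 B$)
$J{\left(f,D \right)} = 5 D$ ($J{\left(f,D \right)} = \left(3 + 2 \cdot 1\right) D = \left(3 + 2\right) D = 5 D$)
$M = 300$ ($M = - 5 \cdot 5 \cdot 1 \left(-3 - 9\right) = - 5 \cdot 5 \left(-12\right) = \left(-5\right) \left(-60\right) = 300$)
$M - 283 = 300 - 283 = 17$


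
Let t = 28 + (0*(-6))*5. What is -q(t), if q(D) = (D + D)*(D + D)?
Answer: -3136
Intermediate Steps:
t = 28 (t = 28 + 0*5 = 28 + 0 = 28)
q(D) = 4*D² (q(D) = (2*D)*(2*D) = 4*D²)
-q(t) = -4*28² = -4*784 = -1*3136 = -3136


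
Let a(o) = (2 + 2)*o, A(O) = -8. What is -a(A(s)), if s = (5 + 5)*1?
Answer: 32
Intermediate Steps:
s = 10 (s = 10*1 = 10)
a(o) = 4*o
-a(A(s)) = -4*(-8) = -1*(-32) = 32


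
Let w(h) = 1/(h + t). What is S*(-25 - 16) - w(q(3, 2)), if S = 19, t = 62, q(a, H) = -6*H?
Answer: -38951/50 ≈ -779.02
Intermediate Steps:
w(h) = 1/(62 + h) (w(h) = 1/(h + 62) = 1/(62 + h))
S*(-25 - 16) - w(q(3, 2)) = 19*(-25 - 16) - 1/(62 - 6*2) = 19*(-41) - 1/(62 - 12) = -779 - 1/50 = -38951/50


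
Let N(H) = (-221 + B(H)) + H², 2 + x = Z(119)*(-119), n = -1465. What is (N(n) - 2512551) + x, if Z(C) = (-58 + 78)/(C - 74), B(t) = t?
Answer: -3312602/9 ≈ -3.6807e+5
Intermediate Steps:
Z(C) = 20/(-74 + C)
x = -494/9 (x = -2 + (20/(-74 + 119))*(-119) = -2 + (20/45)*(-119) = -2 + (20*(1/45))*(-119) = -2 + (4/9)*(-119) = -2 - 476/9 = -494/9 ≈ -54.889)
N(H) = -221 + H + H² (N(H) = (-221 + H) + H² = -221 + H + H²)
(N(n) - 2512551) + x = ((-221 - 1465 + (-1465)²) - 2512551) - 494/9 = ((-221 - 1465 + 2146225) - 2512551) - 494/9 = (2144539 - 2512551) - 494/9 = -368012 - 494/9 = -3312602/9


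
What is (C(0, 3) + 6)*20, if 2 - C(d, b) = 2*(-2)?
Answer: 240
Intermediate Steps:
C(d, b) = 6 (C(d, b) = 2 - 2*(-2) = 2 - 1*(-4) = 2 + 4 = 6)
(C(0, 3) + 6)*20 = (6 + 6)*20 = 12*20 = 240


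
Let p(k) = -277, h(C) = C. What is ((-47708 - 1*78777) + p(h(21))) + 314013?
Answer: 187251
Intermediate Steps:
((-47708 - 1*78777) + p(h(21))) + 314013 = ((-47708 - 1*78777) - 277) + 314013 = ((-47708 - 78777) - 277) + 314013 = (-126485 - 277) + 314013 = -126762 + 314013 = 187251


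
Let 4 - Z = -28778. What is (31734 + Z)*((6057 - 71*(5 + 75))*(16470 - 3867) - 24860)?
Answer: 286027119036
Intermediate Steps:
Z = 28782 (Z = 4 - 1*(-28778) = 4 + 28778 = 28782)
(31734 + Z)*((6057 - 71*(5 + 75))*(16470 - 3867) - 24860) = (31734 + 28782)*((6057 - 71*(5 + 75))*(16470 - 3867) - 24860) = 60516*((6057 - 71*80)*12603 - 24860) = 60516*((6057 - 5680)*12603 - 24860) = 60516*(377*12603 - 24860) = 60516*(4751331 - 24860) = 60516*4726471 = 286027119036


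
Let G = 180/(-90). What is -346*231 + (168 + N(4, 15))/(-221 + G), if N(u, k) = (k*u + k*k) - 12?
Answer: -17823939/223 ≈ -79928.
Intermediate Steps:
N(u, k) = -12 + k² + k*u (N(u, k) = (k*u + k²) - 12 = (k² + k*u) - 12 = -12 + k² + k*u)
G = -2 (G = 180*(-1/90) = -2)
-346*231 + (168 + N(4, 15))/(-221 + G) = -346*231 + (168 + (-12 + 15² + 15*4))/(-221 - 2) = -79926 + (168 + (-12 + 225 + 60))/(-223) = -79926 + (168 + 273)*(-1/223) = -79926 + 441*(-1/223) = -79926 - 441/223 = -17823939/223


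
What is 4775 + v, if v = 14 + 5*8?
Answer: 4829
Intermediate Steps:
v = 54 (v = 14 + 40 = 54)
4775 + v = 4775 + 54 = 4829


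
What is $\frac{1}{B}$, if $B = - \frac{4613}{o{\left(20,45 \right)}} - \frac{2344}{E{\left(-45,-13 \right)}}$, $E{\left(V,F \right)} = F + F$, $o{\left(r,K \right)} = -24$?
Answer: $\frac{312}{88097} \approx 0.0035416$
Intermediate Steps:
$E{\left(V,F \right)} = 2 F$
$B = \frac{88097}{312}$ ($B = - \frac{4613}{-24} - \frac{2344}{2 \left(-13\right)} = \left(-4613\right) \left(- \frac{1}{24}\right) - \frac{2344}{-26} = \frac{4613}{24} - - \frac{1172}{13} = \frac{4613}{24} + \frac{1172}{13} = \frac{88097}{312} \approx 282.36$)
$\frac{1}{B} = \frac{1}{\frac{88097}{312}} = \frac{312}{88097}$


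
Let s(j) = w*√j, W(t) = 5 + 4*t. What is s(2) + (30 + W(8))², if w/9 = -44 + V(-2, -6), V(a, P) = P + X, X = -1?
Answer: 4489 - 459*√2 ≈ 3839.9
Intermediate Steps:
V(a, P) = -1 + P (V(a, P) = P - 1 = -1 + P)
w = -459 (w = 9*(-44 + (-1 - 6)) = 9*(-44 - 7) = 9*(-51) = -459)
s(j) = -459*√j
s(2) + (30 + W(8))² = -459*√2 + (30 + (5 + 4*8))² = -459*√2 + (30 + (5 + 32))² = -459*√2 + (30 + 37)² = -459*√2 + 67² = -459*√2 + 4489 = 4489 - 459*√2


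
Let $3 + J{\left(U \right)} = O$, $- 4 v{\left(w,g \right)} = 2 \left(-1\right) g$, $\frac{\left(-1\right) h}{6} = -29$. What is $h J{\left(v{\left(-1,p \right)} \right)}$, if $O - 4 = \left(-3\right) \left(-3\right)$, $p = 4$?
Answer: $1740$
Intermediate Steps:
$h = 174$ ($h = \left(-6\right) \left(-29\right) = 174$)
$v{\left(w,g \right)} = \frac{g}{2}$ ($v{\left(w,g \right)} = - \frac{2 \left(-1\right) g}{4} = - \frac{\left(-2\right) g}{4} = \frac{g}{2}$)
$O = 13$ ($O = 4 - -9 = 4 + 9 = 13$)
$J{\left(U \right)} = 10$ ($J{\left(U \right)} = -3 + 13 = 10$)
$h J{\left(v{\left(-1,p \right)} \right)} = 174 \cdot 10 = 1740$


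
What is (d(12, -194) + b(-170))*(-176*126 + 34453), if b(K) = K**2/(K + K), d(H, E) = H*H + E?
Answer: -1657395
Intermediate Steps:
d(H, E) = E + H**2 (d(H, E) = H**2 + E = E + H**2)
b(K) = K/2 (b(K) = K**2/((2*K)) = (1/(2*K))*K**2 = K/2)
(d(12, -194) + b(-170))*(-176*126 + 34453) = ((-194 + 12**2) + (1/2)*(-170))*(-176*126 + 34453) = ((-194 + 144) - 85)*(-22176 + 34453) = (-50 - 85)*12277 = -135*12277 = -1657395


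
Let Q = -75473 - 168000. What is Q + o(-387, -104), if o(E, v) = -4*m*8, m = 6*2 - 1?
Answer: -243825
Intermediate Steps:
m = 11 (m = 12 - 1 = 11)
o(E, v) = -352 (o(E, v) = -4*11*8 = -44*8 = -352)
Q = -243473
Q + o(-387, -104) = -243473 - 352 = -243825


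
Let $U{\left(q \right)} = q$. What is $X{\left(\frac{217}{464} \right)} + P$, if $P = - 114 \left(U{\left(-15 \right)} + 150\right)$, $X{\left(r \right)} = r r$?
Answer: $- \frac{3313358351}{215296} \approx -15390.0$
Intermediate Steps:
$X{\left(r \right)} = r^{2}$
$P = -15390$ ($P = - 114 \left(-15 + 150\right) = \left(-114\right) 135 = -15390$)
$X{\left(\frac{217}{464} \right)} + P = \left(\frac{217}{464}\right)^{2} - 15390 = \frac{47089}{215296} - 15390 = - \frac{3313358351}{215296}$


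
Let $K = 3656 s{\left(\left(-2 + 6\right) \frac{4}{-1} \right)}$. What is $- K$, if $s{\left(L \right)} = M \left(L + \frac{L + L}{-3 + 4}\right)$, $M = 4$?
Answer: $701952$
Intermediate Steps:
$s{\left(L \right)} = 12 L$ ($s{\left(L \right)} = 4 \left(L + \frac{L + L}{-3 + 4}\right) = 4 \left(L + \frac{2 L}{1}\right) = 4 \left(L + 2 L 1\right) = 4 \left(L + 2 L\right) = 4 \cdot 3 L = 12 L$)
$K = -701952$ ($K = 3656 \cdot 12 \left(-2 + 6\right) \frac{4}{-1} = 3656 \cdot 12 \cdot 4 \cdot 4 \left(-1\right) = 3656 \cdot 12 \cdot 4 \left(-4\right) = 3656 \cdot 12 \left(-16\right) = 3656 \left(-192\right) = -701952$)
$- K = \left(-1\right) \left(-701952\right) = 701952$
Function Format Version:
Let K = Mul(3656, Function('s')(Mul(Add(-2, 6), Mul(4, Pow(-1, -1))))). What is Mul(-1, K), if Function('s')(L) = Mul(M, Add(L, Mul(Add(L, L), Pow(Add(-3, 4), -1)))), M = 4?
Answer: 701952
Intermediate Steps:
Function('s')(L) = Mul(12, L) (Function('s')(L) = Mul(4, Add(L, Mul(Add(L, L), Pow(Add(-3, 4), -1)))) = Mul(4, Add(L, Mul(Mul(2, L), Pow(1, -1)))) = Mul(4, Add(L, Mul(Mul(2, L), 1))) = Mul(4, Add(L, Mul(2, L))) = Mul(4, Mul(3, L)) = Mul(12, L))
K = -701952 (K = Mul(3656, Mul(12, Mul(Add(-2, 6), Mul(4, Pow(-1, -1))))) = Mul(3656, Mul(12, Mul(4, Mul(4, -1)))) = Mul(3656, Mul(12, Mul(4, -4))) = Mul(3656, Mul(12, -16)) = Mul(3656, -192) = -701952)
Mul(-1, K) = Mul(-1, -701952) = 701952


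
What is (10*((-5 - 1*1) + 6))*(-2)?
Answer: 0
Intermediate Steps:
(10*((-5 - 1*1) + 6))*(-2) = (10*((-5 - 1) + 6))*(-2) = (10*(-6 + 6))*(-2) = (10*0)*(-2) = 0*(-2) = 0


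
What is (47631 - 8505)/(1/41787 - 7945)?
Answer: -817479081/165998857 ≈ -4.9246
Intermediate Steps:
(47631 - 8505)/(1/41787 - 7945) = 39126/(1/41787 - 7945) = 39126/(-331997714/41787) = 39126*(-41787/331997714) = -817479081/165998857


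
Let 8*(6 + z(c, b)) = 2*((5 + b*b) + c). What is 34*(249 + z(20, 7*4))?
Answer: 30277/2 ≈ 15139.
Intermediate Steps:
z(c, b) = -19/4 + c/4 + b²/4 (z(c, b) = -6 + (2*((5 + b*b) + c))/8 = -6 + (2*((5 + b²) + c))/8 = -6 + (2*(5 + c + b²))/8 = -6 + (10 + 2*c + 2*b²)/8 = -6 + (5/4 + c/4 + b²/4) = -19/4 + c/4 + b²/4)
34*(249 + z(20, 7*4)) = 34*(249 + (-19/4 + (¼)*20 + (7*4)²/4)) = 34*(249 + (-19/4 + 5 + (¼)*28²)) = 34*(249 + (-19/4 + 5 + (¼)*784)) = 34*(249 + (-19/4 + 5 + 196)) = 34*(249 + 785/4) = 34*(1781/4) = 30277/2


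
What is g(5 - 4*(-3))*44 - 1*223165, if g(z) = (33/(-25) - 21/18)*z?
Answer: -16876877/75 ≈ -2.2503e+5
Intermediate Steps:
g(z) = -373*z/150 (g(z) = (33*(-1/25) - 21*1/18)*z = (-33/25 - 7/6)*z = -373*z/150)
g(5 - 4*(-3))*44 - 1*223165 = -373*(5 - 4*(-3))/150*44 - 1*223165 = -373*(5 + 12)/150*44 - 223165 = -373/150*17*44 - 223165 = -6341/150*44 - 223165 = -139502/75 - 223165 = -16876877/75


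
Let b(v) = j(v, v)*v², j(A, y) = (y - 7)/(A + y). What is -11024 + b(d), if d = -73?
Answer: -8104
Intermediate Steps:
j(A, y) = (-7 + y)/(A + y)
b(v) = v*(-7 + v)/2 (b(v) = ((-7 + v)/(v + v))*v² = ((-7 + v)/((2*v)))*v² = ((1/(2*v))*(-7 + v))*v² = ((-7 + v)/(2*v))*v² = v*(-7 + v)/2)
-11024 + b(d) = -11024 + (½)*(-73)*(-7 - 73) = -11024 + (½)*(-73)*(-80) = -11024 + 2920 = -8104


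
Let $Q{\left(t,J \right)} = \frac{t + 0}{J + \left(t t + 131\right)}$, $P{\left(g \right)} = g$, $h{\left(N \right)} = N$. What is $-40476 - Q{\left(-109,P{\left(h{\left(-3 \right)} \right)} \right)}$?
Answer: $- \frac{486076175}{12009} \approx -40476.0$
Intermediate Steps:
$Q{\left(t,J \right)} = \frac{t}{131 + J + t^{2}}$ ($Q{\left(t,J \right)} = \frac{t}{J + \left(t^{2} + 131\right)} = \frac{t}{J + \left(131 + t^{2}\right)} = \frac{t}{131 + J + t^{2}}$)
$-40476 - Q{\left(-109,P{\left(h{\left(-3 \right)} \right)} \right)} = -40476 - - \frac{109}{131 - 3 + \left(-109\right)^{2}} = -40476 - - \frac{109}{131 - 3 + 11881} = -40476 - - \frac{109}{12009} = -40476 + \frac{109}{12009} = - \frac{486076175}{12009}$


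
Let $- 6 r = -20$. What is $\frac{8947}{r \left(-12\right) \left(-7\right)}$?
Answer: $\frac{8947}{280} \approx 31.954$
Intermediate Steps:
$r = \frac{10}{3}$ ($r = \left(- \frac{1}{6}\right) \left(-20\right) = \frac{10}{3} \approx 3.3333$)
$\frac{8947}{r \left(-12\right) \left(-7\right)} = \frac{8947}{\frac{10}{3} \left(-12\right) \left(-7\right)} = \frac{8947}{\left(-40\right) \left(-7\right)} = \frac{8947}{280}$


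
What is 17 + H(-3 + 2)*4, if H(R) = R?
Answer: 13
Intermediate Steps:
17 + H(-3 + 2)*4 = 17 + (-3 + 2)*4 = 17 - 1*4 = 17 - 4 = 13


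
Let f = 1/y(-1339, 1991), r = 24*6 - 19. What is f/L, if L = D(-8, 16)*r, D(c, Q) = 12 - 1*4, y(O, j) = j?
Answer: 1/1991000 ≈ 5.0226e-7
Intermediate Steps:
D(c, Q) = 8 (D(c, Q) = 12 - 4 = 8)
r = 125 (r = 144 - 19 = 125)
f = 1/1991 ≈ 0.00050226
L = 1000 (L = 8*125 = 1000)
f/L = (1/1991)/1000 = (1/1991)*(1/1000) = 1/1991000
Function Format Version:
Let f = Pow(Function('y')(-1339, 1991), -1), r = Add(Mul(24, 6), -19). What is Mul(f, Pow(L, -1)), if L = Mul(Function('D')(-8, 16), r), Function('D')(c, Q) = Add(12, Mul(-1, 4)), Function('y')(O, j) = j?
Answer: Rational(1, 1991000) ≈ 5.0226e-7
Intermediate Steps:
Function('D')(c, Q) = 8 (Function('D')(c, Q) = Add(12, -4) = 8)
r = 125 (r = Add(144, -19) = 125)
f = Rational(1, 1991) (f = Pow(1991, -1) = Rational(1, 1991) ≈ 0.00050226)
L = 1000 (L = Mul(8, 125) = 1000)
Mul(f, Pow(L, -1)) = Mul(Rational(1, 1991), Pow(1000, -1)) = Mul(Rational(1, 1991), Rational(1, 1000)) = Rational(1, 1991000)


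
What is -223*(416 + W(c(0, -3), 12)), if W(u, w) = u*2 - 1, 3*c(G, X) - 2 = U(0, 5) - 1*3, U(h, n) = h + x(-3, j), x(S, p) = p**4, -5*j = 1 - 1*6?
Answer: -92545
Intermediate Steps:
j = 1 (j = -(1 - 1*6)/5 = -(1 - 6)/5 = -1/5*(-5) = 1)
U(h, n) = 1 + h (U(h, n) = h + 1**4 = h + 1 = 1 + h)
c(G, X) = 0 (c(G, X) = 2/3 + ((1 + 0) - 1*3)/3 = 2/3 + (1 - 3)/3 = 2/3 + (1/3)*(-2) = 2/3 - 2/3 = 0)
W(u, w) = -1 + 2*u (W(u, w) = 2*u - 1 = -1 + 2*u)
-223*(416 + W(c(0, -3), 12)) = -223*(416 + (-1 + 2*0)) = -223*(416 + (-1 + 0)) = -223*(416 - 1) = -223*415 = -92545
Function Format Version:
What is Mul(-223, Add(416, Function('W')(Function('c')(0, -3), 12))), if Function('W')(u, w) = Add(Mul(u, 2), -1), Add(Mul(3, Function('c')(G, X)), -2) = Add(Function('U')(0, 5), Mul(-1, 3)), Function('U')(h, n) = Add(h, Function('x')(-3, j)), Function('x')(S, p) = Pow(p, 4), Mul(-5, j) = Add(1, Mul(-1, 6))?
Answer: -92545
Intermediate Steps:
j = 1 (j = Mul(Rational(-1, 5), Add(1, Mul(-1, 6))) = Mul(Rational(-1, 5), Add(1, -6)) = Mul(Rational(-1, 5), -5) = 1)
Function('U')(h, n) = Add(1, h) (Function('U')(h, n) = Add(h, Pow(1, 4)) = Add(h, 1) = Add(1, h))
Function('c')(G, X) = 0 (Function('c')(G, X) = Add(Rational(2, 3), Mul(Rational(1, 3), Add(Add(1, 0), Mul(-1, 3)))) = Add(Rational(2, 3), Mul(Rational(1, 3), Add(1, -3))) = Add(Rational(2, 3), Mul(Rational(1, 3), -2)) = Add(Rational(2, 3), Rational(-2, 3)) = 0)
Function('W')(u, w) = Add(-1, Mul(2, u)) (Function('W')(u, w) = Add(Mul(2, u), -1) = Add(-1, Mul(2, u)))
Mul(-223, Add(416, Function('W')(Function('c')(0, -3), 12))) = Mul(-223, Add(416, Add(-1, Mul(2, 0)))) = Mul(-223, Add(416, Add(-1, 0))) = Mul(-223, Add(416, -1)) = Mul(-223, 415) = -92545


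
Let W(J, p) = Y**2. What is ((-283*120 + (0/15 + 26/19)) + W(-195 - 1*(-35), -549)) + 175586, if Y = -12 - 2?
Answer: 2694644/19 ≈ 1.4182e+5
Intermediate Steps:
Y = -14
W(J, p) = 196 (W(J, p) = (-14)**2 = 196)
((-283*120 + (0/15 + 26/19)) + W(-195 - 1*(-35), -549)) + 175586 = ((-283*120 + (0/15 + 26/19)) + 196) + 175586 = ((-33960 + (0*(1/15) + 26*(1/19))) + 196) + 175586 = ((-33960 + (0 + 26/19)) + 196) + 175586 = ((-33960 + 26/19) + 196) + 175586 = (-645214/19 + 196) + 175586 = -641490/19 + 175586 = 2694644/19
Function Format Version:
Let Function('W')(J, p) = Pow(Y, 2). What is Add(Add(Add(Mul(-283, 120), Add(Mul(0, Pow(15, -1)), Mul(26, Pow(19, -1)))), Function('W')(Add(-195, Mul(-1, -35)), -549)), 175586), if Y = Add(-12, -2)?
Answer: Rational(2694644, 19) ≈ 1.4182e+5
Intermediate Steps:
Y = -14
Function('W')(J, p) = 196 (Function('W')(J, p) = Pow(-14, 2) = 196)
Add(Add(Add(Mul(-283, 120), Add(Mul(0, Pow(15, -1)), Mul(26, Pow(19, -1)))), Function('W')(Add(-195, Mul(-1, -35)), -549)), 175586) = Add(Add(Add(Mul(-283, 120), Add(Mul(0, Pow(15, -1)), Mul(26, Pow(19, -1)))), 196), 175586) = Add(Add(Add(-33960, Add(Mul(0, Rational(1, 15)), Mul(26, Rational(1, 19)))), 196), 175586) = Add(Add(Add(-33960, Add(0, Rational(26, 19))), 196), 175586) = Add(Add(Add(-33960, Rational(26, 19)), 196), 175586) = Add(Add(Rational(-645214, 19), 196), 175586) = Add(Rational(-641490, 19), 175586) = Rational(2694644, 19)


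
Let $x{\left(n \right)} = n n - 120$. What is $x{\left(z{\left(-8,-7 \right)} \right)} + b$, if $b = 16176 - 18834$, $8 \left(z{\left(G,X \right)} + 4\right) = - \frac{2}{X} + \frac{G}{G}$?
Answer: $- \frac{8665583}{3136} \approx -2763.3$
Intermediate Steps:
$z{\left(G,X \right)} = - \frac{31}{8} - \frac{1}{4 X}$ ($z{\left(G,X \right)} = -4 + \frac{- \frac{2}{X} + \frac{G}{G}}{8} = -4 + \frac{- \frac{2}{X} + 1}{8} = -4 + \frac{1 - \frac{2}{X}}{8} = -4 + \left(\frac{1}{8} - \frac{1}{4 X}\right) = - \frac{31}{8} - \frac{1}{4 X}$)
$b = -2658$
$x{\left(n \right)} = -120 + n^{2}$ ($x{\left(n \right)} = n^{2} - 120 = -120 + n^{2}$)
$x{\left(z{\left(-8,-7 \right)} \right)} + b = \left(-120 + \left(\frac{-2 - -217}{8 \left(-7\right)}\right)^{2}\right) - 2658 = \left(-120 + \left(\frac{1}{8} \left(- \frac{1}{7}\right) \left(-2 + 217\right)\right)^{2}\right) - 2658 = \left(-120 + \left(\frac{1}{8} \left(- \frac{1}{7}\right) 215\right)^{2}\right) - 2658 = \left(-120 + \left(- \frac{215}{56}\right)^{2}\right) - 2658 = \left(-120 + \frac{46225}{3136}\right) - 2658 = - \frac{330095}{3136} - 2658 = - \frac{8665583}{3136}$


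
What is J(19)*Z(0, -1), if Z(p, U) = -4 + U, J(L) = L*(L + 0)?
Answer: -1805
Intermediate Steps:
J(L) = L² (J(L) = L*L = L²)
J(19)*Z(0, -1) = 19²*(-4 - 1) = 361*(-5) = -1805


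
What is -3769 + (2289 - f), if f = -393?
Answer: -1087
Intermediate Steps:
-3769 + (2289 - f) = -3769 + (2289 - 1*(-393)) = -3769 + (2289 + 393) = -3769 + 2682 = -1087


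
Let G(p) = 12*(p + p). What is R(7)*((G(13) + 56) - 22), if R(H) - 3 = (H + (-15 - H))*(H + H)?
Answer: -71622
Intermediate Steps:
G(p) = 24*p (G(p) = 12*(2*p) = 24*p)
R(H) = 3 - 30*H (R(H) = 3 + (H + (-15 - H))*(H + H) = 3 - 30*H)
R(7)*((G(13) + 56) - 22) = (3 - 30*7)*((24*13 + 56) - 22) = (3 - 210)*((312 + 56) - 22) = -207*(368 - 22) = -207*346 = -71622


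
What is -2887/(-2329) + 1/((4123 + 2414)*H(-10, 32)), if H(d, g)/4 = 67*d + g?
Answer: 48162155759/38853365496 ≈ 1.2396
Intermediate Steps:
H(d, g) = 4*g + 268*d (H(d, g) = 4*(67*d + g) = 4*(g + 67*d) = 4*g + 268*d)
-2887/(-2329) + 1/((4123 + 2414)*H(-10, 32)) = -2887/(-2329) + 1/((4123 + 2414)*(4*32 + 268*(-10))) = -2887*(-1/2329) + 1/(6537*(128 - 2680)) = 2887/2329 + (1/6537)/(-2552) = 2887/2329 + (1/6537)*(-1/2552) = 2887/2329 - 1/16682424 = 48162155759/38853365496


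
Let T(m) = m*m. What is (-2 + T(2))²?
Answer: 4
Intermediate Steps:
T(m) = m²
(-2 + T(2))² = (-2 + 2²)² = (-2 + 4)² = 2² = 4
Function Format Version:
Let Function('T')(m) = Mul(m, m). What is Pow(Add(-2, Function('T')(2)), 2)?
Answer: 4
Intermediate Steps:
Function('T')(m) = Pow(m, 2)
Pow(Add(-2, Function('T')(2)), 2) = Pow(Add(-2, Pow(2, 2)), 2) = Pow(Add(-2, 4), 2) = Pow(2, 2) = 4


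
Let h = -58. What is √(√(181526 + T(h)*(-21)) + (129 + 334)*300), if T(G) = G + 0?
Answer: √(138900 + 2*√45686) ≈ 373.27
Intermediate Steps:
T(G) = G
√(√(181526 + T(h)*(-21)) + (129 + 334)*300) = √(√(181526 - 58*(-21)) + (129 + 334)*300) = √(√(181526 + 1218) + 463*300) = √(√182744 + 138900) = √(2*√45686 + 138900) = √(138900 + 2*√45686)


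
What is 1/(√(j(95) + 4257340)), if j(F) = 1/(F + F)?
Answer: √153689974190/808894601 ≈ 0.00048465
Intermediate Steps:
j(F) = 1/(2*F)
1/(√(j(95) + 4257340)) = 1/(√((½)/95 + 4257340)) = 1/(√((½)*(1/95) + 4257340)) = 1/(√(1/190 + 4257340)) = 1/(√(808894601/190)) = 1/(√153689974190/190) = √153689974190/808894601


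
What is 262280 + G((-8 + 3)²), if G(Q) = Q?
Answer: 262305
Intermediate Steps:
262280 + G((-8 + 3)²) = 262280 + (-8 + 3)² = 262280 + (-5)² = 262280 + 25 = 262305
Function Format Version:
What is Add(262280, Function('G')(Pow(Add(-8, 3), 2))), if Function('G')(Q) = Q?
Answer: 262305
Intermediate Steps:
Add(262280, Function('G')(Pow(Add(-8, 3), 2))) = Add(262280, Pow(Add(-8, 3), 2)) = Add(262280, Pow(-5, 2)) = Add(262280, 25) = 262305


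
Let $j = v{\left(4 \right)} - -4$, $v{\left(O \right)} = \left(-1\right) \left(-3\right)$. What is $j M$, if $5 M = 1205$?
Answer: $1687$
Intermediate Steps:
$M = 241$ ($M = \frac{1}{5} \cdot 1205 = 241$)
$v{\left(O \right)} = 3$
$j = 7$ ($j = 3 - -4 = 3 + 4 = 7$)
$j M = 7 \cdot 241 = 1687$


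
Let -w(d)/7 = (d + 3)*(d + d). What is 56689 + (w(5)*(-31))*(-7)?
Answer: -64831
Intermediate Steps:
w(d) = -14*d*(3 + d) (w(d) = -7*(d + 3)*(d + d) = -7*(3 + d)*2*d = -14*d*(3 + d))
56689 + (w(5)*(-31))*(-7) = 56689 + (-14*5*(3 + 5)*(-31))*(-7) = 56689 + (-14*5*8*(-31))*(-7) = 56689 - 560*(-31)*(-7) = 56689 + 17360*(-7) = 56689 - 121520 = -64831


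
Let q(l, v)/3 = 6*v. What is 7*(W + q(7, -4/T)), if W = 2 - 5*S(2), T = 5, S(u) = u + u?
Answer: -1134/5 ≈ -226.80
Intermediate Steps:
S(u) = 2*u
q(l, v) = 18*v (q(l, v) = 3*(6*v) = 18*v)
W = -18 (W = 2 - 10*2 = 2 - 5*4 = 2 - 20 = -18)
7*(W + q(7, -4/T)) = 7*(-18 + 18*(-4/5)) = 7*(-18 + 18*(-4*⅕)) = 7*(-18 + 18*(-⅘)) = 7*(-18 - 72/5) = 7*(-162/5) = -1134/5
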